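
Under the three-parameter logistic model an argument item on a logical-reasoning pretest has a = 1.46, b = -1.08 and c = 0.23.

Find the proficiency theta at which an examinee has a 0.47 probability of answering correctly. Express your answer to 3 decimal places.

P(theta) = c + (1 − c) · 1 / (1 + exp(−a(theta − b)))
Remove guessing floor: (0.47 − 0.23)/(1 − 0.23) = 0.3117
logit = ln(0.3117/0.6883) = -0.7922
theta = b + logit/(a) = -1.08 + (-0.7922)/1.4600 = -1.6226

-1.623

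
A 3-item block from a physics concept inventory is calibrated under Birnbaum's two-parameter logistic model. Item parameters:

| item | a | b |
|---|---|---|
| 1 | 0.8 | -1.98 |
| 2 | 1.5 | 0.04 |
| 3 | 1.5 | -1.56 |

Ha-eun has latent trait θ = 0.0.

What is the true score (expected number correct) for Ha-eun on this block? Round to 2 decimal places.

P(θ) = 1 / (1 + exp(−a(θ − b)))
P_1 = 1/(1+e^{-1.5840}) = 0.8298
P_2 = 1/(1+e^{0.0600}) = 0.4850
P_3 = 1/(1+e^{-2.3400}) = 0.9121
E[score] = 0.8298 + 0.4850 + 0.9121 = 2.2269

2.23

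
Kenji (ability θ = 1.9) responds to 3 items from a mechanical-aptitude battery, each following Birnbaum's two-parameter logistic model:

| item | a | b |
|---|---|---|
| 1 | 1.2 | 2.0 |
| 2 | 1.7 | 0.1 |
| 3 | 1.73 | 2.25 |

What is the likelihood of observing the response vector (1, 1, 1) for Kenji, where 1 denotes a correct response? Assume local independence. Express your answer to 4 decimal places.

P(θ) = 1 / (1 + exp(−a(θ − b)))
P_1 = 1/(1+e^{0.1200}) = 0.4700
P_2 = 1/(1+e^{-3.0600}) = 0.9552
P_3 = 1/(1+e^{0.6055}) = 0.3531
L = P_1 × P_2 × P_3 = 0.4700 × 0.9552 × 0.3531 = 0.15853

0.1585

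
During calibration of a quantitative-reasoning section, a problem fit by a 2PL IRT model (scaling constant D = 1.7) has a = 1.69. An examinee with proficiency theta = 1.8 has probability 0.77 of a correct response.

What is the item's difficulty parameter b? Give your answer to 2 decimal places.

P(theta) = 1 / (1 + exp(−D·a(theta − b)))
logit(0.77) = ln(0.77/0.23) = 1.2083
b = theta − logit/(1.7·a) = 1.8 − 1.2083/2.8730 = 1.3794

1.38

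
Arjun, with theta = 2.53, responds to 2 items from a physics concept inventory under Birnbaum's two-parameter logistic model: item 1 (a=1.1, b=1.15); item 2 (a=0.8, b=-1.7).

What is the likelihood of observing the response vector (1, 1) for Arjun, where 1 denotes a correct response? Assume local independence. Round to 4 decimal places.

0.7933

P(theta) = 1 / (1 + exp(−a(theta − b)))
P_1 = 1/(1+e^{-1.5180}) = 0.8202
P_2 = 1/(1+e^{-3.3840}) = 0.9672
L = P_1 × P_2 = 0.8202 × 0.9672 = 0.79334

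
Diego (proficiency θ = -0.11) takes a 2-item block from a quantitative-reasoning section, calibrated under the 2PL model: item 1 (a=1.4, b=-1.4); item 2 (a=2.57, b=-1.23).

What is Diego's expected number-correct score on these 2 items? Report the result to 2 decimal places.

1.81

P(θ) = 1 / (1 + exp(−a(θ − b)))
P_1 = 1/(1+e^{-1.8060}) = 0.8589
P_2 = 1/(1+e^{-2.8784}) = 0.9468
E[score] = 0.8589 + 0.9468 = 1.8056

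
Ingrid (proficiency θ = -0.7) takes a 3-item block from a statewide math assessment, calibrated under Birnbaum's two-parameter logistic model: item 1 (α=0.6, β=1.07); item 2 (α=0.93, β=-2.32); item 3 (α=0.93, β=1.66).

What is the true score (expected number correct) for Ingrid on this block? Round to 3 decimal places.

1.176

P(θ) = 1 / (1 + exp(−α(θ − β)))
P_1 = 1/(1+e^{1.0620}) = 0.2569
P_2 = 1/(1+e^{-1.5066}) = 0.8186
P_3 = 1/(1+e^{2.1948}) = 0.1002
E[score] = 0.2569 + 0.8186 + 0.1002 = 1.1757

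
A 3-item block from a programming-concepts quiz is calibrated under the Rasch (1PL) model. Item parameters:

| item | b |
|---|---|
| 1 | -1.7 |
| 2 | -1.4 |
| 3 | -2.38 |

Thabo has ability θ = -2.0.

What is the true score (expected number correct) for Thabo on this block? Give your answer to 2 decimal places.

1.37

P(θ) = 1 / (1 + exp(−(θ − b)))
P_1 = 1/(1+e^{0.3000}) = 0.4256
P_2 = 1/(1+e^{0.6000}) = 0.3543
P_3 = 1/(1+e^{-0.3800}) = 0.5939
E[score] = 0.4256 + 0.3543 + 0.5939 = 1.3738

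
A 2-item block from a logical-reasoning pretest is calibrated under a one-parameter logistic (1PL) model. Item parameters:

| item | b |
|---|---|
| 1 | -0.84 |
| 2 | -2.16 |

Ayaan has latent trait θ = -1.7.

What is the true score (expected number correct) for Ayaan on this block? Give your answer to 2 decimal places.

0.91

P(θ) = 1 / (1 + exp(−(θ − b)))
P_1 = 1/(1+e^{0.8600}) = 0.2973
P_2 = 1/(1+e^{-0.4600}) = 0.6130
E[score] = 0.2973 + 0.6130 = 0.9104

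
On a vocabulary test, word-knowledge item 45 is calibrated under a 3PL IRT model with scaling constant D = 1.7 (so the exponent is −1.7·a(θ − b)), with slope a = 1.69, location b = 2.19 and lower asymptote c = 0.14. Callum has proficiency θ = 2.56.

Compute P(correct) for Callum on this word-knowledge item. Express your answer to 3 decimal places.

P(θ) = c + (1 − c) · 1 / (1 + exp(−D·a(θ − b)))
Exponent: 1.7 × 1.69 × (2.56 − 2.19) = 1.0630
1/(1 + e^{-1.0630}) = 0.7433
P = 0.14 + 0.86 × 0.7433 = 0.7792

0.779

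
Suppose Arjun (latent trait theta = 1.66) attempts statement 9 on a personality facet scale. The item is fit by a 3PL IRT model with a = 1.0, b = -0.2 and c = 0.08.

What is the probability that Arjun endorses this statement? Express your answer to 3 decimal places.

0.876

P(theta) = c + (1 − c) · 1 / (1 + exp(−a(theta − b)))
Exponent: 1.0 × (1.66 − (-0.2)) = 1.8600
1/(1 + e^{-1.8600}) = 0.8653
P = 0.08 + 0.92 × 0.8653 = 0.8761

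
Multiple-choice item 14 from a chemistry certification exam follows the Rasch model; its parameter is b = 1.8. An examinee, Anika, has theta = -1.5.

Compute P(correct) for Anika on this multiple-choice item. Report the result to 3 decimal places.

P(theta) = 1 / (1 + exp(−(theta − b)))
Exponent: (-1.5 − 1.8) = -3.3000
1/(1 + e^{3.3000}) = 0.0356
P = 0.0356

0.036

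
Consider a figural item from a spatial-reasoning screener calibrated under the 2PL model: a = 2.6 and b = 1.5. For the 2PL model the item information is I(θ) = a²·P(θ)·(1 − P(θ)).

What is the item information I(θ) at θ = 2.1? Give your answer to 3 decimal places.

P = 1/(1+e^{-1.5600}) = 0.8264
P(1−P) = 0.8264 × 0.1736 = 0.1435
I = a² × P(1−P) = 2.6² × 0.1435 = 0.97002

0.970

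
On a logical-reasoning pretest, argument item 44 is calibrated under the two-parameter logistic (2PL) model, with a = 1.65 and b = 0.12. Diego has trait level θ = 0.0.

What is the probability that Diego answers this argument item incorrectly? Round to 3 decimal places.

0.549

P(θ) = 1 / (1 + exp(−a(θ − b)))
Exponent: 1.65 × (0.0 − 0.12) = -0.1980
1/(1 + e^{0.1980}) = 0.4507
P(incorrect) = 1 − 0.4507 = 0.5493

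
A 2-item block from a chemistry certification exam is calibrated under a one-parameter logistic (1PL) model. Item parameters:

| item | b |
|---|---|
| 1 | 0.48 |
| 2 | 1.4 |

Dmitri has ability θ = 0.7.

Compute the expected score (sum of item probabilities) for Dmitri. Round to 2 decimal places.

0.89

P(θ) = 1 / (1 + exp(−(θ − b)))
P_1 = 1/(1+e^{-0.2200}) = 0.5548
P_2 = 1/(1+e^{0.7000}) = 0.3318
E[score] = 0.5548 + 0.3318 = 0.8866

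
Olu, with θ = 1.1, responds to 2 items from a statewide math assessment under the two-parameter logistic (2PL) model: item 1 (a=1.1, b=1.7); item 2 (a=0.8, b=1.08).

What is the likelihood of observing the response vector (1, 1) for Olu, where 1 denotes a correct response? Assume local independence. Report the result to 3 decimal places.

P(θ) = 1 / (1 + exp(−a(θ − b)))
P_1 = 1/(1+e^{0.6600}) = 0.3407
P_2 = 1/(1+e^{-0.0160}) = 0.5040
L = P_1 × P_2 = 0.3407 × 0.5040 = 0.17173

0.172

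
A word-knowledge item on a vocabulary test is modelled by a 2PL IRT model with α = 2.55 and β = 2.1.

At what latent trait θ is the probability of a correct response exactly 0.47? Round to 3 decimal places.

P(θ) = 1 / (1 + exp(−α(θ − β)))
logit = ln(0.4700/0.5300) = -0.1201
θ = β + logit/(α) = 2.1 + (-0.1201)/2.5500 = 2.0529

2.053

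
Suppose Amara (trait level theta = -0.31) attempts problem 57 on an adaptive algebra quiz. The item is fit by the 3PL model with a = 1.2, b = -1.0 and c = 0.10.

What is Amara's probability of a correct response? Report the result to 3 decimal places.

0.726

P(theta) = c + (1 − c) · 1 / (1 + exp(−a(theta − b)))
Exponent: 1.2 × (-0.31 − (-1.0)) = 0.8280
1/(1 + e^{-0.8280}) = 0.6959
P = 0.10 + 0.90 × 0.6959 = 0.7263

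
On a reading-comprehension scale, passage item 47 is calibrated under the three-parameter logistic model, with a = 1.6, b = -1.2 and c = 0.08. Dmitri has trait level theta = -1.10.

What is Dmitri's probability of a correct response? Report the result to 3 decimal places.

0.577

P(theta) = c + (1 − c) · 1 / (1 + exp(−a(theta − b)))
Exponent: 1.6 × (-1.10 − (-1.2)) = 0.1600
1/(1 + e^{-0.1600}) = 0.5399
P = 0.08 + 0.92 × 0.5399 = 0.5767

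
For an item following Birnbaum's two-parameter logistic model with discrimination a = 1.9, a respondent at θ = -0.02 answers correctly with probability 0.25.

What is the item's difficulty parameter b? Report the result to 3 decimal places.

P(θ) = 1 / (1 + exp(−a(θ − b)))
logit(0.25) = ln(0.25/0.75) = -1.0986
b = θ − logit/(a) = -0.02 − (-1.0986)/1.9000 = 0.5582

0.558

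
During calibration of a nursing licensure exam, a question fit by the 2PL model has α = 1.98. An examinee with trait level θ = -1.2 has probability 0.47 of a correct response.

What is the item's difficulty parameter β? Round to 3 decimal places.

-1.139

P(θ) = 1 / (1 + exp(−α(θ − β)))
logit(0.47) = ln(0.47/0.53) = -0.1201
β = θ − logit/(α) = -1.2 − (-0.1201)/1.9800 = -1.1393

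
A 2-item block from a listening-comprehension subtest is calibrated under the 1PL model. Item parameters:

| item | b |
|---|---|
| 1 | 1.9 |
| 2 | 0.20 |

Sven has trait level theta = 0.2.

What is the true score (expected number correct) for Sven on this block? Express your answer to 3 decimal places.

P(theta) = 1 / (1 + exp(−(theta − b)))
P_1 = 1/(1+e^{1.7000}) = 0.1545
P_2 = 1/(1+e^{0.0000}) = 0.5000
E[score] = 0.1545 + 0.5000 = 0.6545

0.654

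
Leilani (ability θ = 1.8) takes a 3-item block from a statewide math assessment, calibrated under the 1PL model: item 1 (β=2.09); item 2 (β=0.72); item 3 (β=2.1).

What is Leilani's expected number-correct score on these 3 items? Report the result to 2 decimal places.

P(θ) = 1 / (1 + exp(−(θ − β)))
P_1 = 1/(1+e^{0.2900}) = 0.4280
P_2 = 1/(1+e^{-1.0800}) = 0.7465
P_3 = 1/(1+e^{0.3000}) = 0.4256
E[score] = 0.4280 + 0.7465 + 0.4256 = 1.6001

1.60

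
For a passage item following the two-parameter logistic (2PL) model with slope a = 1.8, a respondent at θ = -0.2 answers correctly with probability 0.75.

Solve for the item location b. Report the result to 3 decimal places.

P(θ) = 1 / (1 + exp(−a(θ − b)))
logit(0.75) = ln(0.75/0.25) = 1.0986
b = θ − logit/(a) = -0.2 − 1.0986/1.8000 = -0.8103

-0.810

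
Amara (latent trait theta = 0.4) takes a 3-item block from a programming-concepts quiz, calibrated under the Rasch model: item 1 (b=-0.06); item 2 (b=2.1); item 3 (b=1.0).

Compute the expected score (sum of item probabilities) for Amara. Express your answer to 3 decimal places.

P(theta) = 1 / (1 + exp(−(theta − b)))
P_1 = 1/(1+e^{-0.4600}) = 0.6130
P_2 = 1/(1+e^{1.7000}) = 0.1545
P_3 = 1/(1+e^{0.6000}) = 0.3543
E[score] = 0.6130 + 0.1545 + 0.3543 = 1.1218

1.122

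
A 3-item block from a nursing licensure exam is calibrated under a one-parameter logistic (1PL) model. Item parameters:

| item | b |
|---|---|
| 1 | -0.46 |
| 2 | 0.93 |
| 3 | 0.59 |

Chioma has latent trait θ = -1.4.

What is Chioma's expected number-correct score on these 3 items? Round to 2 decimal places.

P(θ) = 1 / (1 + exp(−(θ − b)))
P_1 = 1/(1+e^{0.9400}) = 0.2809
P_2 = 1/(1+e^{2.3300}) = 0.0887
P_3 = 1/(1+e^{1.9900}) = 0.1203
E[score] = 0.2809 + 0.0887 + 0.1203 = 0.4898

0.49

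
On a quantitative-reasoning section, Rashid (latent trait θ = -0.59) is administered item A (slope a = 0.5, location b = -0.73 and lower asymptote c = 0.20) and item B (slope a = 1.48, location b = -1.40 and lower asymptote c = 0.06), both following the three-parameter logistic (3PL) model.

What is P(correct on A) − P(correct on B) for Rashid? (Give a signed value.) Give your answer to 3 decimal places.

-0.168

P(θ) = c + (1 − c) · 1 / (1 + exp(−a(θ − b)))
P_A = 0.6140
P_B = 0.7822
P_A − P_B = -0.1682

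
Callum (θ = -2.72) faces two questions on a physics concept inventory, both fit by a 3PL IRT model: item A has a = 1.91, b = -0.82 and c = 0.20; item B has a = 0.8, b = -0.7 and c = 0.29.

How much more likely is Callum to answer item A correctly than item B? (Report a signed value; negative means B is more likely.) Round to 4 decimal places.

P(θ) = c + (1 − c) · 1 / (1 + exp(−a(θ − b)))
P_A = 0.2207
P_B = 0.4077
P_A − P_B = -0.1870

-0.1870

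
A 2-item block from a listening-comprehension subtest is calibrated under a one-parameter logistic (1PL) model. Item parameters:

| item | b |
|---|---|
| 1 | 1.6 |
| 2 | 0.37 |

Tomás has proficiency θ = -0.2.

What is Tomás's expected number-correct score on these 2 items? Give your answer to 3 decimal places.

P(θ) = 1 / (1 + exp(−(θ − b)))
P_1 = 1/(1+e^{1.8000}) = 0.1419
P_2 = 1/(1+e^{0.5700}) = 0.3612
E[score] = 0.1419 + 0.3612 = 0.5031

0.503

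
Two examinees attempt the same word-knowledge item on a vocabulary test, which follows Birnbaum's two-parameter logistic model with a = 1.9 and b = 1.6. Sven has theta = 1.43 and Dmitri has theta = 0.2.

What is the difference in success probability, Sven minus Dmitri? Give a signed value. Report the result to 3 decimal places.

P(theta) = 1 / (1 + exp(−a(theta − b)))
P(Sven) = 0.4199  [exponent -0.3230]
P(Dmitri) = 0.0654  [exponent -2.6600]
Difference = 0.4199 − 0.0654 = 0.3546

0.355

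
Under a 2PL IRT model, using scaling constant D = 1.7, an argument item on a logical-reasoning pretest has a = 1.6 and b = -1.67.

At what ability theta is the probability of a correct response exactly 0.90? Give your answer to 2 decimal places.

P(theta) = 1 / (1 + exp(−D·a(theta − b)))
logit = ln(0.9000/0.1000) = 2.1972
theta = b + logit/(1.7·a) = -1.67 + 2.1972/2.7200 = -0.8622

-0.86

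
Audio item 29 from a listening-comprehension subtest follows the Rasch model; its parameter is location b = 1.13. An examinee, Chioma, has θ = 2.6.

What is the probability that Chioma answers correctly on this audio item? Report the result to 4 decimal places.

0.8131

P(θ) = 1 / (1 + exp(−(θ − b)))
Exponent: (2.6 − 1.13) = 1.4700
1/(1 + e^{-1.4700}) = 0.8131
P = 0.8131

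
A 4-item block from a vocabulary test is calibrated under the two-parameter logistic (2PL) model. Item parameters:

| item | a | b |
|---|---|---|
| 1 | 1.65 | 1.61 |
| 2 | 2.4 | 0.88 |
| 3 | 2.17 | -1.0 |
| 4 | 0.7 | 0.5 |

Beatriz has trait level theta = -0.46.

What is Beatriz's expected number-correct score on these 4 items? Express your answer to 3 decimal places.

1.172

P(theta) = 1 / (1 + exp(−a(theta − b)))
P_1 = 1/(1+e^{3.4155}) = 0.0318
P_2 = 1/(1+e^{3.2160}) = 0.0386
P_3 = 1/(1+e^{-1.1718}) = 0.7635
P_4 = 1/(1+e^{0.6720}) = 0.3380
E[score] = 0.0318 + 0.0386 + 0.7635 + 0.3380 = 1.1719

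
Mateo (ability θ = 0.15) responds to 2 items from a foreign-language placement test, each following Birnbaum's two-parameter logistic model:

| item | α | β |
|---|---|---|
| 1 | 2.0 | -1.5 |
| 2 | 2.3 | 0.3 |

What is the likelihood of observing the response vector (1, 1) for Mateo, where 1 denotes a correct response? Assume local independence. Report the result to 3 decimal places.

P(θ) = 1 / (1 + exp(−α(θ − β)))
P_1 = 1/(1+e^{-3.3000}) = 0.9644
P_2 = 1/(1+e^{0.3450}) = 0.4146
L = P_1 × P_2 = 0.9644 × 0.4146 = 0.39985

0.400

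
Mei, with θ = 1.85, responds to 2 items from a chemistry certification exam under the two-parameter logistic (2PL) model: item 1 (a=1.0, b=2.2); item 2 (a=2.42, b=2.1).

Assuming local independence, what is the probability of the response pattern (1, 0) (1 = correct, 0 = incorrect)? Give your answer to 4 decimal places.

0.2674

P(θ) = 1 / (1 + exp(−a(θ − b)))
P_1 = 1/(1+e^{0.3500}) = 0.4134
P_2 = 1/(1+e^{0.6050}) = 0.3532
L = P_1 × (1−P_2) = 0.4134 × 0.6468 = 0.26738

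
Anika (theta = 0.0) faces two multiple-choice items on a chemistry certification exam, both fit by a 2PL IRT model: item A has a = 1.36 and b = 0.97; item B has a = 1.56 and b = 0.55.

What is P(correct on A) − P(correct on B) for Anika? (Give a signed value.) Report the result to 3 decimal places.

P(theta) = 1 / (1 + exp(−a(theta − b)))
P_A = 0.2110
P_B = 0.2978
P_A − P_B = -0.0868

-0.087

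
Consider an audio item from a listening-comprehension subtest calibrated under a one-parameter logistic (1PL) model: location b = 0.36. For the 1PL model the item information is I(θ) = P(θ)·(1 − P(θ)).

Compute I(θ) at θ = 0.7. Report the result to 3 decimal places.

0.243

P = 1/(1+e^{-0.3400}) = 0.5842
P(1−P) = 0.5842 × 0.4158 = 0.2429
I = P(1−P) = 0.24291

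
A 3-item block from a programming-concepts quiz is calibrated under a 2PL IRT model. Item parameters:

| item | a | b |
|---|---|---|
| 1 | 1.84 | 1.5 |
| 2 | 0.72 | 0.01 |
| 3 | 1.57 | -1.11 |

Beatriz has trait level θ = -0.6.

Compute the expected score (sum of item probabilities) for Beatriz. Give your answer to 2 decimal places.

P(θ) = 1 / (1 + exp(−a(θ − b)))
P_1 = 1/(1+e^{3.8640}) = 0.0206
P_2 = 1/(1+e^{0.4392}) = 0.3919
P_3 = 1/(1+e^{-0.8007}) = 0.6901
E[score] = 0.0206 + 0.3919 + 0.6901 = 1.1026

1.10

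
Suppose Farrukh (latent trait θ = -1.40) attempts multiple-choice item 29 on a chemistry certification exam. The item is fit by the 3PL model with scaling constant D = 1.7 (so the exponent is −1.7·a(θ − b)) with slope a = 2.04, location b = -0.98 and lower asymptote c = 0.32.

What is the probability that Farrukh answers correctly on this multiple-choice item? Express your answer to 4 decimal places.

P(θ) = c + (1 − c) · 1 / (1 + exp(−D·a(θ − b)))
Exponent: 1.7 × 2.04 × (-1.40 − (-0.98)) = -1.4566
1/(1 + e^{1.4566}) = 0.1890
P = 0.32 + 0.68 × 0.1890 = 0.4485

0.4485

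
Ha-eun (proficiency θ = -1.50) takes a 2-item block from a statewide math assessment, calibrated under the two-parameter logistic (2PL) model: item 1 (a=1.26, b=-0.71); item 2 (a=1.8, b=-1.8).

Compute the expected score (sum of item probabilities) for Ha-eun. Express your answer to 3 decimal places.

0.902

P(θ) = 1 / (1 + exp(−a(θ − b)))
P_1 = 1/(1+e^{0.9954}) = 0.2698
P_2 = 1/(1+e^{-0.5400}) = 0.6318
E[score] = 0.2698 + 0.6318 = 0.9017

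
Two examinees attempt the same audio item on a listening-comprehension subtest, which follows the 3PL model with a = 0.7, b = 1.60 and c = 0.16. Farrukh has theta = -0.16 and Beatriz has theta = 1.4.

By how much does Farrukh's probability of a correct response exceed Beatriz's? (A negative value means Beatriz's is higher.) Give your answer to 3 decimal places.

-0.201

P(theta) = c + (1 − c) · 1 / (1 + exp(−a(theta − b)))
P(Farrukh) = 0.3497  [exponent -1.2320]
P(Beatriz) = 0.5506  [exponent -0.1400]
Difference = 0.3497 − 0.5506 = -0.2009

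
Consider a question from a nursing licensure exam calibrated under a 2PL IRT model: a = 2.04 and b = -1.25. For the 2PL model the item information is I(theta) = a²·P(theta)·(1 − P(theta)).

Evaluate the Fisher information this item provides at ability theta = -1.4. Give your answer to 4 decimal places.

P = 1/(1+e^{0.3060}) = 0.4241
P(1−P) = 0.4241 × 0.5759 = 0.2442
I = a² × P(1−P) = 2.04² × 0.2442 = 1.01642

1.0164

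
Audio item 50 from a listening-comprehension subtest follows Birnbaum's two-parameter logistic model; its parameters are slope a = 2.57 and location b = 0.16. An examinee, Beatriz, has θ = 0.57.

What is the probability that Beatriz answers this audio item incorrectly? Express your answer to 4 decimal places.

0.2585

P(θ) = 1 / (1 + exp(−a(θ − b)))
Exponent: 2.57 × (0.57 − 0.16) = 1.0537
1/(1 + e^{-1.0537}) = 0.7415
P(incorrect) = 1 − 0.7415 = 0.2585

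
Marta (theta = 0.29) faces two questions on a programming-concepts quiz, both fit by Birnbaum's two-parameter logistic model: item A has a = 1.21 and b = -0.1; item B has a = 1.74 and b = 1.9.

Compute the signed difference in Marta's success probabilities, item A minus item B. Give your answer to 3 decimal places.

0.559

P(theta) = 1 / (1 + exp(−a(theta − b)))
P_A = 0.6158
P_B = 0.0572
P_A − P_B = 0.5586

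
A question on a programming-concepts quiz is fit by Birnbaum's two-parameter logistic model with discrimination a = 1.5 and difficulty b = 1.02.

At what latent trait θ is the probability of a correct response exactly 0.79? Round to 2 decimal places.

1.90

P(θ) = 1 / (1 + exp(−a(θ − b)))
logit = ln(0.7900/0.2100) = 1.3249
θ = b + logit/(a) = 1.02 + 1.3249/1.5000 = 1.9033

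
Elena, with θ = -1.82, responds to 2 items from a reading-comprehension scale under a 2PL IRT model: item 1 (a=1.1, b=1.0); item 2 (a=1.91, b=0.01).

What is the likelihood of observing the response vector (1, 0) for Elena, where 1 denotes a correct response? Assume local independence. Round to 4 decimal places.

0.0418

P(θ) = 1 / (1 + exp(−a(θ − b)))
P_1 = 1/(1+e^{3.1020}) = 0.0430
P_2 = 1/(1+e^{3.4953}) = 0.0294
L = P_1 × (1−P_2) = 0.0430 × 0.9706 = 0.04176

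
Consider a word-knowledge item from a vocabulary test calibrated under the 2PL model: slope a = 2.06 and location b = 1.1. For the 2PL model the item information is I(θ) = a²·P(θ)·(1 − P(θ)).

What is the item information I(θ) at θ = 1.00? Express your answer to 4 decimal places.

P = 1/(1+e^{0.2060}) = 0.4487
P(1−P) = 0.4487 × 0.5513 = 0.2474
I = a² × P(1−P) = 2.06² × 0.2474 = 1.04972

1.0497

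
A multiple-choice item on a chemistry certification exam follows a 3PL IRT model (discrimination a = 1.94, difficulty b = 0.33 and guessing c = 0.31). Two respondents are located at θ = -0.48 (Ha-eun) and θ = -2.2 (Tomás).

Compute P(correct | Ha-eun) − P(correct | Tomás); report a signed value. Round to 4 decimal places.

0.1136

P(θ) = c + (1 − c) · 1 / (1 + exp(−a(θ − b)))
P(Ha-eun) = 0.4287  [exponent -1.5714]
P(Tomás) = 0.3151  [exponent -4.9082]
Difference = 0.4287 − 0.3151 = 0.1136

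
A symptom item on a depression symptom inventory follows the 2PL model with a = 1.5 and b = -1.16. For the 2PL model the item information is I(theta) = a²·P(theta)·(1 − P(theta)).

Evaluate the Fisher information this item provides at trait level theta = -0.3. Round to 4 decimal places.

P = 1/(1+e^{-1.2900}) = 0.7841
P(1−P) = 0.7841 × 0.2159 = 0.1693
I = a² × P(1−P) = 1.5² × 0.1693 = 0.38084

0.3808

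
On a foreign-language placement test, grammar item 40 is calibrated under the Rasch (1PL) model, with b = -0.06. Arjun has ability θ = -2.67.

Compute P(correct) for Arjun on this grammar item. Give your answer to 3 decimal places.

0.068

P(θ) = 1 / (1 + exp(−(θ − b)))
Exponent: (-2.67 − (-0.06)) = -2.6100
1/(1 + e^{2.6100}) = 0.0685
P = 0.0685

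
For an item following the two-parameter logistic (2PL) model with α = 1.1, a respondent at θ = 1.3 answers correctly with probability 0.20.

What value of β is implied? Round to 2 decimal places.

P(θ) = 1 / (1 + exp(−α(θ − β)))
logit(0.20) = ln(0.20/0.80) = -1.3863
β = θ − logit/(α) = 1.3 − (-1.3863)/1.1000 = 2.5603

2.56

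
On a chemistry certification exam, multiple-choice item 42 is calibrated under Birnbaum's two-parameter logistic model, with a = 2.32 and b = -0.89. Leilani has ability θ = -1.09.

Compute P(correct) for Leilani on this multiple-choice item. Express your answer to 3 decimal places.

P(θ) = 1 / (1 + exp(−a(θ − b)))
Exponent: 2.32 × (-1.09 − (-0.89)) = -0.4640
1/(1 + e^{0.4640}) = 0.3860

0.386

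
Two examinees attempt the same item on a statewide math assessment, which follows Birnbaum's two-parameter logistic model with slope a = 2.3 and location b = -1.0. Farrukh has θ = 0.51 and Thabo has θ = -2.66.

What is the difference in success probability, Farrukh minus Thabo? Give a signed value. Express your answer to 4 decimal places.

P(θ) = 1 / (1 + exp(−a(θ − b)))
P(Farrukh) = 0.9699  [exponent 3.4730]
P(Thabo) = 0.0215  [exponent -3.8180]
Difference = 0.9699 − 0.0215 = 0.9484

0.9484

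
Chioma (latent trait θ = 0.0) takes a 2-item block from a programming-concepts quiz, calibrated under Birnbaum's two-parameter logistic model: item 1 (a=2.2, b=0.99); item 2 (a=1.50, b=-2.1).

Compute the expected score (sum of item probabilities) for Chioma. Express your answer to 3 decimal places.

P(θ) = 1 / (1 + exp(−a(θ − b)))
P_1 = 1/(1+e^{2.1780}) = 0.1017
P_2 = 1/(1+e^{-3.1500}) = 0.9589
E[score] = 0.1017 + 0.9589 = 1.0607

1.061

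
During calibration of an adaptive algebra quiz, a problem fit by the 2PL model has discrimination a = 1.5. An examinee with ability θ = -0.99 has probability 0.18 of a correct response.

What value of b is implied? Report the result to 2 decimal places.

P(θ) = 1 / (1 + exp(−a(θ − b)))
logit(0.18) = ln(0.18/0.82) = -1.5163
b = θ − logit/(a) = -0.99 − (-1.5163)/1.5000 = 0.0209

0.02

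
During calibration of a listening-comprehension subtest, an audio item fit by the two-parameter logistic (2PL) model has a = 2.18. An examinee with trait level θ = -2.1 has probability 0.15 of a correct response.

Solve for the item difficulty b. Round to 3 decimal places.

P(θ) = 1 / (1 + exp(−a(θ − b)))
logit(0.15) = ln(0.15/0.85) = -1.7346
b = θ − logit/(a) = -2.1 − (-1.7346)/2.1800 = -1.3043

-1.304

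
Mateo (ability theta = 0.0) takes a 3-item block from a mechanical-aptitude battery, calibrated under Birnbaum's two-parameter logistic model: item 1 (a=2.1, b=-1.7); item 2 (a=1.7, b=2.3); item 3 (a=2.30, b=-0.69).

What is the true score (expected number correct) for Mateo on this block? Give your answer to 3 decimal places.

P(theta) = 1 / (1 + exp(−a(theta − b)))
P_1 = 1/(1+e^{-3.5700}) = 0.9726
P_2 = 1/(1+e^{3.9100}) = 0.0196
P_3 = 1/(1+e^{-1.5870}) = 0.8302
E[score] = 0.9726 + 0.0196 + 0.8302 = 1.8225

1.822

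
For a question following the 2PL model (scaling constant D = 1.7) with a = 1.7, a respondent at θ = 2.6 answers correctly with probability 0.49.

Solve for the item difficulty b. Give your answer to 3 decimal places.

2.614

P(θ) = 1 / (1 + exp(−D·a(θ − b)))
logit(0.49) = ln(0.49/0.51) = -0.0400
b = θ − logit/(1.7·a) = 2.6 − (-0.0400)/2.8900 = 2.6138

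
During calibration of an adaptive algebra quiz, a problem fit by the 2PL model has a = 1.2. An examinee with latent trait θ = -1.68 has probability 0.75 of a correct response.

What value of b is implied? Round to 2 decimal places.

P(θ) = 1 / (1 + exp(−a(θ − b)))
logit(0.75) = ln(0.75/0.25) = 1.0986
b = θ − logit/(a) = -1.68 − 1.0986/1.2000 = -2.5955

-2.60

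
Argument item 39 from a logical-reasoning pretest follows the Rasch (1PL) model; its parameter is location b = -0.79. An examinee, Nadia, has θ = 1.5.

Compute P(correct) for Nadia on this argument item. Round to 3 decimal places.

0.908

P(θ) = 1 / (1 + exp(−(θ − b)))
Exponent: (1.5 − (-0.79)) = 2.2900
1/(1 + e^{-2.2900}) = 0.9080
P = 0.9080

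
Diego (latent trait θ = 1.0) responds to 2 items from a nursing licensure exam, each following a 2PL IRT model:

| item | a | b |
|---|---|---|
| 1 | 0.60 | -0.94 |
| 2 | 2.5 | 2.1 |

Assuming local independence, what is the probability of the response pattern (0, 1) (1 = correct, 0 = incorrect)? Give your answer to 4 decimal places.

0.0143

P(θ) = 1 / (1 + exp(−a(θ − b)))
P_1 = 1/(1+e^{-1.1640}) = 0.7621
P_2 = 1/(1+e^{2.7500}) = 0.0601
L = (1−P_1) × P_2 = 0.2379 × 0.0601 = 0.01430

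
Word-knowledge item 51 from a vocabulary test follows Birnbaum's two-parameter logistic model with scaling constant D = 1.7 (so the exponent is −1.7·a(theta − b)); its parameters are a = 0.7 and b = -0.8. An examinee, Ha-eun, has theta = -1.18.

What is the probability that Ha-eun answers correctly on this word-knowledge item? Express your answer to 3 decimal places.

P(theta) = 1 / (1 + exp(−D·a(theta − b)))
Exponent: 1.7 × 0.7 × (-1.18 − (-0.8)) = -0.4522
1/(1 + e^{0.4522}) = 0.3888
P = 0.3888

0.389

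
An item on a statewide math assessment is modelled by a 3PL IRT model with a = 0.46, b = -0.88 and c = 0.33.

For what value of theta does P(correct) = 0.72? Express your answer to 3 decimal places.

P(theta) = c + (1 − c) · 1 / (1 + exp(−a(theta − b)))
Remove guessing floor: (0.72 − 0.33)/(1 − 0.33) = 0.5821
logit = ln(0.5821/0.4179) = 0.3314
theta = b + logit/(a) = -0.88 + 0.3314/0.4600 = -0.1597

-0.160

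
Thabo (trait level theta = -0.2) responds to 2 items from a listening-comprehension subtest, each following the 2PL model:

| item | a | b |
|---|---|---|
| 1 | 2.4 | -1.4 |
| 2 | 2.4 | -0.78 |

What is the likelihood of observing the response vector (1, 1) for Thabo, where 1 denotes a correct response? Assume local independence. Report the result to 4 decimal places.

0.7583

P(theta) = 1 / (1 + exp(−a(theta − b)))
P_1 = 1/(1+e^{-2.8800}) = 0.9468
P_2 = 1/(1+e^{-1.3920}) = 0.8009
L = P_1 × P_2 = 0.9468 × 0.8009 = 0.75834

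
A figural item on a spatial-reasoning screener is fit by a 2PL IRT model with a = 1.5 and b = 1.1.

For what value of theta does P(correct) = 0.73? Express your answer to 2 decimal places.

1.76

P(theta) = 1 / (1 + exp(−a(theta − b)))
logit = ln(0.7300/0.2700) = 0.9946
theta = b + logit/(a) = 1.1 + 0.9946/1.5000 = 1.7631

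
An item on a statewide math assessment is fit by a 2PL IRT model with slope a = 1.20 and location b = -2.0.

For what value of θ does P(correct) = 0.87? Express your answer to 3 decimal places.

P(θ) = 1 / (1 + exp(−a(θ − b)))
logit = ln(0.8700/0.1300) = 1.9010
θ = b + logit/(a) = -2.0 + 1.9010/1.2000 = -0.4159

-0.416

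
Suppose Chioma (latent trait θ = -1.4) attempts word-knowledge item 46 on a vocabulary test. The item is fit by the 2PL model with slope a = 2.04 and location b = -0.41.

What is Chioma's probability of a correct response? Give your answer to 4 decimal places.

P(θ) = 1 / (1 + exp(−a(θ − b)))
Exponent: 2.04 × (-1.4 − (-0.41)) = -2.0196
1/(1 + e^{2.0196}) = 0.1172

0.1172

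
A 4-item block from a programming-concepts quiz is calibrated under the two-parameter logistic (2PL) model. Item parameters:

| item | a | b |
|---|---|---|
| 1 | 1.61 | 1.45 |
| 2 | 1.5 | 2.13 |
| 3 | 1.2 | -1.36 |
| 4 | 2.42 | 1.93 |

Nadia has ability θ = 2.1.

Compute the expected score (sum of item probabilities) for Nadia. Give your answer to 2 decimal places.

2.81

P(θ) = 1 / (1 + exp(−a(θ − b)))
P_1 = 1/(1+e^{-1.0465}) = 0.7401
P_2 = 1/(1+e^{0.0450}) = 0.4888
P_3 = 1/(1+e^{-4.1520}) = 0.9845
P_4 = 1/(1+e^{-0.4114}) = 0.6014
E[score] = 0.7401 + 0.4888 + 0.9845 + 0.6014 = 2.8148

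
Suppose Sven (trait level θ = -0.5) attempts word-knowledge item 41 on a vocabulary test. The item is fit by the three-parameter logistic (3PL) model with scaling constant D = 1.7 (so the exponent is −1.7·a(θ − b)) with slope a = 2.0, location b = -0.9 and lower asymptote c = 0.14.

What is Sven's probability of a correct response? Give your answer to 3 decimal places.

P(θ) = c + (1 − c) · 1 / (1 + exp(−D·a(θ − b)))
Exponent: 1.7 × 2.0 × (-0.5 − (-0.9)) = 1.3600
1/(1 + e^{-1.3600}) = 0.7958
P = 0.14 + 0.86 × 0.7958 = 0.8244

0.824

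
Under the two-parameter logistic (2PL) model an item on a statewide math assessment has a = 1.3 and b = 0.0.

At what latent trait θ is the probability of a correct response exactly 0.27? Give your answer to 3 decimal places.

P(θ) = 1 / (1 + exp(−a(θ − b)))
logit = ln(0.2700/0.7300) = -0.9946
θ = b + logit/(a) = 0.0 + (-0.9946)/1.3000 = -0.7651

-0.765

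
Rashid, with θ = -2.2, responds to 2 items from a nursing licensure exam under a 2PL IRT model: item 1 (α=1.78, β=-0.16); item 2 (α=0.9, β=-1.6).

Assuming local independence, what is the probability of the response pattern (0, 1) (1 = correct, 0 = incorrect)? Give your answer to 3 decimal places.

P(θ) = 1 / (1 + exp(−α(θ − β)))
P_1 = 1/(1+e^{3.6312}) = 0.0258
P_2 = 1/(1+e^{0.5400}) = 0.3682
L = (1−P_1) × P_2 = 0.9742 × 0.3682 = 0.35869

0.359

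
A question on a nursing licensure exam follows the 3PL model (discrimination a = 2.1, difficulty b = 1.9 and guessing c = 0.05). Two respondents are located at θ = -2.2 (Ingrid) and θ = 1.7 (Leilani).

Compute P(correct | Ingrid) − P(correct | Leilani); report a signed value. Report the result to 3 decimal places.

P(θ) = c + (1 − c) · 1 / (1 + exp(−a(θ − b)))
P(Ingrid) = 0.0502  [exponent -8.6100]
P(Leilani) = 0.4267  [exponent -0.4200]
Difference = 0.0502 − 0.4267 = -0.3765

-0.377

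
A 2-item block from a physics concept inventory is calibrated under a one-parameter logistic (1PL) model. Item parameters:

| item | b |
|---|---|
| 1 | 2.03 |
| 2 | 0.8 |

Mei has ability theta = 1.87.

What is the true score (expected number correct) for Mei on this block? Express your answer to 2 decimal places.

1.20

P(theta) = 1 / (1 + exp(−(theta − b)))
P_1 = 1/(1+e^{0.1600}) = 0.4601
P_2 = 1/(1+e^{-1.0700}) = 0.7446
E[score] = 0.4601 + 0.7446 = 1.2047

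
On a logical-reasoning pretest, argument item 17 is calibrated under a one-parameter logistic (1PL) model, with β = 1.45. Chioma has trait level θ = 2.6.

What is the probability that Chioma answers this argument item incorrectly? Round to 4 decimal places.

P(θ) = 1 / (1 + exp(−(θ − β)))
Exponent: (2.6 − 1.45) = 1.1500
1/(1 + e^{-1.1500}) = 0.7595
P = 0.7595
P(incorrect) = 1 − 0.7595 = 0.2405

0.2405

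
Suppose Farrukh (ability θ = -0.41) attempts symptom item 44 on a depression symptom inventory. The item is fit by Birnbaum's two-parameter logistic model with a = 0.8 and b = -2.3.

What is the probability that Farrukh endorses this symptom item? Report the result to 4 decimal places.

0.8194

P(θ) = 1 / (1 + exp(−a(θ − b)))
Exponent: 0.8 × (-0.41 − (-2.3)) = 1.5120
1/(1 + e^{-1.5120}) = 0.8194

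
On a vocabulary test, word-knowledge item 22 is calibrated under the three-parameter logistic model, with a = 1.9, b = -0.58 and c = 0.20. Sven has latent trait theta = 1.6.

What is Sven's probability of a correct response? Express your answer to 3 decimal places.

P(theta) = c + (1 − c) · 1 / (1 + exp(−a(theta − b)))
Exponent: 1.9 × (1.6 − (-0.58)) = 4.1420
1/(1 + e^{-4.1420}) = 0.9844
P = 0.20 + 0.80 × 0.9844 = 0.9875

0.987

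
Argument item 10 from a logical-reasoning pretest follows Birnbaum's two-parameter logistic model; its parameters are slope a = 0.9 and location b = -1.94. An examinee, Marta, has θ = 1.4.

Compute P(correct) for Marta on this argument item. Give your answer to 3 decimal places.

P(θ) = 1 / (1 + exp(−a(θ − b)))
Exponent: 0.9 × (1.4 − (-1.94)) = 3.0060
1/(1 + e^{-3.0060}) = 0.9528

0.953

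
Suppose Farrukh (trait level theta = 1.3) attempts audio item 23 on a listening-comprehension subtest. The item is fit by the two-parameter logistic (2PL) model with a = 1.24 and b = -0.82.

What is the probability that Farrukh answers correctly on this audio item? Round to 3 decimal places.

P(theta) = 1 / (1 + exp(−a(theta − b)))
Exponent: 1.24 × (1.3 − (-0.82)) = 2.6288
1/(1 + e^{-2.6288}) = 0.9327

0.933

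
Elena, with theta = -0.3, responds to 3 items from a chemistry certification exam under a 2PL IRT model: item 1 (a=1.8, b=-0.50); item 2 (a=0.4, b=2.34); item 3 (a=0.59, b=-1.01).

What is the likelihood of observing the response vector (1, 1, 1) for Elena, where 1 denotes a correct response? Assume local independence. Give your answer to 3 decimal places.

P(theta) = 1 / (1 + exp(−a(theta − b)))
P_1 = 1/(1+e^{-0.3600}) = 0.5890
P_2 = 1/(1+e^{1.0560}) = 0.2581
P_3 = 1/(1+e^{-0.4189}) = 0.6032
L = P_1 × P_2 × P_3 = 0.5890 × 0.2581 × 0.6032 = 0.09170

0.092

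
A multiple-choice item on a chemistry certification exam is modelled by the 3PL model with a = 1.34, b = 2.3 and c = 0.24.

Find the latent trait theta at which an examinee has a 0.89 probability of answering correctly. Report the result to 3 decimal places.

P(theta) = c + (1 − c) · 1 / (1 + exp(−a(theta − b)))
Remove guessing floor: (0.89 − 0.24)/(1 − 0.24) = 0.8553
logit = ln(0.8553/0.1447) = 1.7765
theta = b + logit/(a) = 2.3 + 1.7765/1.3400 = 3.6257

3.626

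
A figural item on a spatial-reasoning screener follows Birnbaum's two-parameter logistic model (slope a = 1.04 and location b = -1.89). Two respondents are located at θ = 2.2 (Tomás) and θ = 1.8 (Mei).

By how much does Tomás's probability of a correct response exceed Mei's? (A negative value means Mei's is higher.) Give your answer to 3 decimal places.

P(θ) = 1 / (1 + exp(−a(θ − b)))
P(Tomás) = 0.9860  [exponent 4.2536]
P(Mei) = 0.9789  [exponent 3.8376]
Difference = 0.9860 − 0.9789 = 0.0071

0.007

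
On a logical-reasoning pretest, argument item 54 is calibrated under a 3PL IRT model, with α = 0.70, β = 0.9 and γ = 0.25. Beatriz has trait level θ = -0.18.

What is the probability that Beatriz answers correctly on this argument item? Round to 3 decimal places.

P(θ) = γ + (1 − γ) · 1 / (1 + exp(−α(θ − β)))
Exponent: 0.70 × (-0.18 − 0.9) = -0.7560
1/(1 + e^{0.7560}) = 0.3195
P = 0.25 + 0.75 × 0.3195 = 0.4896

0.490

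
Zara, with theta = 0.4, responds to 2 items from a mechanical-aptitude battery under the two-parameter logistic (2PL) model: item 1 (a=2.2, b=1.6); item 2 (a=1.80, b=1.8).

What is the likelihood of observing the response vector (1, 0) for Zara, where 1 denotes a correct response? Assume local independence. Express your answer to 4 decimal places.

0.0616

P(theta) = 1 / (1 + exp(−a(theta − b)))
P_1 = 1/(1+e^{2.6400}) = 0.0666
P_2 = 1/(1+e^{2.5200}) = 0.0745
L = P_1 × (1−P_2) = 0.0666 × 0.9255 = 0.06165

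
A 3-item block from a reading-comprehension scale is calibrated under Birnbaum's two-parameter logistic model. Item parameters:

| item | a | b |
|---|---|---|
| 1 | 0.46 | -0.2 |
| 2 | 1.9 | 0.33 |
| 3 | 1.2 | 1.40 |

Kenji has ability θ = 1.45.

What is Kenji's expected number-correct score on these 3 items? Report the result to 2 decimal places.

2.09

P(θ) = 1 / (1 + exp(−a(θ − b)))
P_1 = 1/(1+e^{-0.7590}) = 0.6811
P_2 = 1/(1+e^{-2.1280}) = 0.8936
P_3 = 1/(1+e^{-0.0600}) = 0.5150
E[score] = 0.6811 + 0.8936 + 0.5150 = 2.0897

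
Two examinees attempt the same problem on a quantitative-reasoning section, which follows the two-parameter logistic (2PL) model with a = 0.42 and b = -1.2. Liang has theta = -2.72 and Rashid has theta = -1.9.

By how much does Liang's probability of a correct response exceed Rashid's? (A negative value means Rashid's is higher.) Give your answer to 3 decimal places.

P(theta) = 1 / (1 + exp(−a(theta − b)))
P(Liang) = 0.3456  [exponent -0.6384]
P(Rashid) = 0.4270  [exponent -0.2940]
Difference = 0.3456 − 0.4270 = -0.0814

-0.081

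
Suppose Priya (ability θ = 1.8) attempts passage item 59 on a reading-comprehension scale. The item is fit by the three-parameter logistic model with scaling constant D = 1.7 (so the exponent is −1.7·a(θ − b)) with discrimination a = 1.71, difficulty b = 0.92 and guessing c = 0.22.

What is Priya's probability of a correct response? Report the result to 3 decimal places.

0.944

P(θ) = c + (1 − c) · 1 / (1 + exp(−D·a(θ − b)))
Exponent: 1.7 × 1.71 × (1.8 − 0.92) = 2.5582
1/(1 + e^{-2.5582}) = 0.9281
P = 0.22 + 0.78 × 0.9281 = 0.9439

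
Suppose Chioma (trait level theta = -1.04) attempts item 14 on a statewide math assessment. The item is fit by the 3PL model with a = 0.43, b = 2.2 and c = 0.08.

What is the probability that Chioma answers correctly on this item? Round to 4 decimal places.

P(theta) = c + (1 − c) · 1 / (1 + exp(−a(theta − b)))
Exponent: 0.43 × (-1.04 − 2.2) = -1.3932
1/(1 + e^{1.3932}) = 0.1989
P = 0.08 + 0.92 × 0.1989 = 0.2630

0.2630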